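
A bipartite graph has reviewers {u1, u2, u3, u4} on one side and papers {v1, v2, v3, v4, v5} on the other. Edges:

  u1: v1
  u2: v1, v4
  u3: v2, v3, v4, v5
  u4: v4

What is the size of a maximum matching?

Unit-capacity flow: source→left, listed edges, right→sink; max matching = max flow.
Augmenting path u1→v1 (+1); matched 1.
Augmenting path u2→v4 (+1); matched 2.
Augmenting path u3→v2 (+1); matched 3.
No augmenting path remains; maximum matching = 3.
König certificate: {u3, v1, v4} is a vertex cover of size 3 (every listed pair touches it), so no matching can be larger.

3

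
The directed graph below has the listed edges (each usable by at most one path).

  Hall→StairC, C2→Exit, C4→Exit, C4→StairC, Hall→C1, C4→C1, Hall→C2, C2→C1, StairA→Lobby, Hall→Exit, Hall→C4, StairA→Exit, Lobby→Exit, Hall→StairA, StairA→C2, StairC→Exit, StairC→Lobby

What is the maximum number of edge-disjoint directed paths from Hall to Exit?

5

Assign every edge capacity 1; by Menger, the answer equals the max flow.
Path Hall→Exit (+1); total 1.
Path Hall→C4→Exit (+1); total 2.
Path Hall→StairA→Exit (+1); total 3.
Path Hall→C2→Exit (+1); total 4.
Path Hall→StairC→Exit (+1); total 5.
No residual Hall→Exit path; max flow = 5.
Certifying cut of size 5: {Hall→C2, Hall→C4, Hall→Exit, Hall→StairA, Hall→StairC}.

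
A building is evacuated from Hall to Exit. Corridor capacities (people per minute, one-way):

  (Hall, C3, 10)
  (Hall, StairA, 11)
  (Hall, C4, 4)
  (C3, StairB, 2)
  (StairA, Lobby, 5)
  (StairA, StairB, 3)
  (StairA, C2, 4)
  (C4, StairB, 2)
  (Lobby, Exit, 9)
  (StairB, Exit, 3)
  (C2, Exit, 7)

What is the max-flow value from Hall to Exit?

12

Augment Hall→C3→StairB→Exit: bottleneck 2, flow now 2.
Augment Hall→StairA→Lobby→Exit: bottleneck 5, flow now 7.
Augment Hall→StairA→StairB→Exit: bottleneck 1, flow now 8.
Augment Hall→StairA→C2→Exit: bottleneck 4, flow now 12.
No augmenting path remains; maximum flow = 12.
In the residual graph, reachable from Hall: {Hall, C3, StairA, C4, StairB}.
Min-cut edges: StairA→Lobby (5), StairA→C2 (4), StairB→Exit (3); capacity 5 + 4 + 3 = 12.
This cut is saturated, so no flow can exceed 12.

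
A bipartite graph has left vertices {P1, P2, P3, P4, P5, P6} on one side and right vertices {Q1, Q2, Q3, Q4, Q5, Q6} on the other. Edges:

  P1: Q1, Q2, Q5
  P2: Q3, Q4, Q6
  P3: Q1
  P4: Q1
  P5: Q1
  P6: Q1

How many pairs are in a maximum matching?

3

Unit-capacity flow: source→left, listed edges, right→sink; max matching = max flow.
Augmenting path P1→Q1 (+1); matched 1.
Augmenting path P2→Q3 (+1); matched 2.
Augmenting path P3→Q1→P1→Q2 (+1); matched 3.
No augmenting path remains; maximum matching = 3.
König certificate: {P1, P2, Q1} is a vertex cover of size 3 (every listed pair touches it), so no matching can be larger.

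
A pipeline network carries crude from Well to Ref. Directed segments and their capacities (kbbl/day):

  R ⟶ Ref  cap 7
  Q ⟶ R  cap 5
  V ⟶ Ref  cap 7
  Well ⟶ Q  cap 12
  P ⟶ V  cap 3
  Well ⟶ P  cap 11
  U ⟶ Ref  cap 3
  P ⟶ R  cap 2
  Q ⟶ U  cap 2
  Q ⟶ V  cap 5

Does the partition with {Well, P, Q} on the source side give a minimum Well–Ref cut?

No — its capacity is 17, but the minimum cut has capacity 16.

Given cut capacity: 2 + 3 + 5 + 2 + 5 = 17.
Augment Well→P→R→Ref: bottleneck 2, flow now 2.
Augment Well→P→V→Ref: bottleneck 3, flow now 5.
Augment Well→Q→R→Ref: bottleneck 5, flow now 10.
Augment Well→Q→U→Ref: bottleneck 2, flow now 12.
Augment Well→Q→V→Ref: bottleneck 4, flow now 16.
No augmenting path remains; maximum flow = 16.
In the residual graph, reachable from Well: {Well, P, Q, V}.
Min-cut edges: P→R (2), Q→R (5), Q→U (2), V→Ref (7); capacity 2 + 5 + 2 + 7 = 16.
Cut capacity 17 exceeds the max flow 16, so it is not minimum.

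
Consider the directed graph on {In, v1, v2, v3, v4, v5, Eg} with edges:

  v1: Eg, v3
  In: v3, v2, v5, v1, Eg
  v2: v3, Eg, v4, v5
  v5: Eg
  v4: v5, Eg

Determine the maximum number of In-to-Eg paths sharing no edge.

Assign every edge capacity 1; by Menger, the answer equals the max flow.
Path In→Eg (+1); total 1.
Path In→v1→Eg (+1); total 2.
Path In→v2→Eg (+1); total 3.
Path In→v5→Eg (+1); total 4.
No residual In→Eg path; max flow = 4.
Certifying cut of size 4: {In→Eg, In→v1, In→v2, In→v5}.

4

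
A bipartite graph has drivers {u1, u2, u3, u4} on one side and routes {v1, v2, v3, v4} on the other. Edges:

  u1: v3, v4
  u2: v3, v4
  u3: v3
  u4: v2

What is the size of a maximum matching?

Unit-capacity flow: source→left, listed edges, right→sink; max matching = max flow.
Augmenting path u1→v3 (+1); matched 1.
Augmenting path u2→v4 (+1); matched 2.
Augmenting path u4→v2 (+1); matched 3.
No augmenting path remains; maximum matching = 3.
König certificate: {u4, v3, v4} is a vertex cover of size 3 (every listed pair touches it), so no matching can be larger.

3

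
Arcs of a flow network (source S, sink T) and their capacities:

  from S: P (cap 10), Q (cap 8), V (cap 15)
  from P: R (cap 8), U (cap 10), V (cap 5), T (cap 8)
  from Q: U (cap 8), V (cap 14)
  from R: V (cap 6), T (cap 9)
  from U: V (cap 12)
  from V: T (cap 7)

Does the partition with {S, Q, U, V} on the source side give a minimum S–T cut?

Given cut capacity: 10 + 7 = 17.
Augment S→P→T: bottleneck 8, flow now 8.
Augment S→V→T: bottleneck 7, flow now 15.
Augment S→P→R→T: bottleneck 2, flow now 17.
No augmenting path remains; maximum flow = 17.
Cut capacity 17 equals the max flow, so it is a minimum cut.

Yes — it is a minimum cut (capacity 17).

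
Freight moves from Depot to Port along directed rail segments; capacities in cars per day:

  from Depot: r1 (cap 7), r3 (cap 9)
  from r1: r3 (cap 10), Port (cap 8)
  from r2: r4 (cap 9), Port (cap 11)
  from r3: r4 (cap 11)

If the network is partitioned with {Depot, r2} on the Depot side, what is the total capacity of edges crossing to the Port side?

Edges leaving {Depot, r2}: Depot→r1 (7), Depot→r3 (9), r2→r4 (9), r2→Port (11).
Cut capacity = 7 + 9 + 9 + 11 = 36.

36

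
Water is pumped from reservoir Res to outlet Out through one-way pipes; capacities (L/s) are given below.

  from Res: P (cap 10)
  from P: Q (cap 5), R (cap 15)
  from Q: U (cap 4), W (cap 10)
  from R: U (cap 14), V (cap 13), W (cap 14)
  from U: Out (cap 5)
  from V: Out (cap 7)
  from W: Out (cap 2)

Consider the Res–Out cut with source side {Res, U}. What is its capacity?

Edges leaving {Res, U}: Res→P (10), U→Out (5).
Cut capacity = 10 + 5 = 15.

15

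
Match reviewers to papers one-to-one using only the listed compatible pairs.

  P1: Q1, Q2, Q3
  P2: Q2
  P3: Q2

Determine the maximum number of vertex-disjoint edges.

2

Unit-capacity flow: source→left, listed edges, right→sink; max matching = max flow.
Augmenting path P1→Q1 (+1); matched 1.
Augmenting path P2→Q2 (+1); matched 2.
No augmenting path remains; maximum matching = 2.
König certificate: {P1, Q2} is a vertex cover of size 2 (every listed pair touches it), so no matching can be larger.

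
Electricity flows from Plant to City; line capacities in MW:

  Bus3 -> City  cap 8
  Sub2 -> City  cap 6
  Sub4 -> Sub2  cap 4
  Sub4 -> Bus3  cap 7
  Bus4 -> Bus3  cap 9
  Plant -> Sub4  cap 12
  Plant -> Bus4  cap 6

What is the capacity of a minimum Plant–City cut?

Augment Plant→Sub4→Sub2→City: bottleneck 4, flow now 4.
Augment Plant→Sub4→Bus3→City: bottleneck 7, flow now 11.
Augment Plant→Bus4→Bus3→City: bottleneck 1, flow now 12.
No augmenting path remains; maximum flow = 12.
By max-flow min-cut, the minimum cut capacity equals the max flow.
In the residual graph, reachable from Plant: {Plant, Sub4, Bus4, Bus3}.
Min-cut edges: Sub4→Sub2 (4), Bus3→City (8); capacity 4 + 8 = 12.

12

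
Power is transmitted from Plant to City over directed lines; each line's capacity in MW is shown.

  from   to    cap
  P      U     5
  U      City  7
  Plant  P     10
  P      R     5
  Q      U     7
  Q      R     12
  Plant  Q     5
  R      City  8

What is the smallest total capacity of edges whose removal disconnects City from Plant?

Augment Plant→P→R→City: bottleneck 5, flow now 5.
Augment Plant→P→U→City: bottleneck 5, flow now 10.
Augment Plant→Q→R→City: bottleneck 3, flow now 13.
Augment Plant→Q→U→City: bottleneck 2, flow now 15.
No augmenting path remains; maximum flow = 15.
By max-flow min-cut, the minimum cut capacity equals the max flow.
In the residual graph, reachable from Plant: {Plant}.
Min-cut edges: Plant→P (10), Plant→Q (5); capacity 10 + 5 = 15.

15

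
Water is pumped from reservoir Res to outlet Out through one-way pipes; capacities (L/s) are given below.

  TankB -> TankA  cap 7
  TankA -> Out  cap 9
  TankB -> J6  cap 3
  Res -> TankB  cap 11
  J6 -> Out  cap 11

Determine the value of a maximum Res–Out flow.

10

Augment Res→TankB→TankA→Out: bottleneck 7, flow now 7.
Augment Res→TankB→J6→Out: bottleneck 3, flow now 10.
No augmenting path remains; maximum flow = 10.
In the residual graph, reachable from Res: {Res, TankB}.
Min-cut edges: TankB→TankA (7), TankB→J6 (3); capacity 7 + 3 = 10.
This cut is saturated, so no flow can exceed 10.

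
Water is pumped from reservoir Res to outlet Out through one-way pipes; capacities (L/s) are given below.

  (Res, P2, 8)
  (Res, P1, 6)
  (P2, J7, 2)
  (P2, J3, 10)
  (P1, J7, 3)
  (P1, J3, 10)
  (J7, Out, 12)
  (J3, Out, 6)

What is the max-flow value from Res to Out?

11

Augment Res→P2→J7→Out: bottleneck 2, flow now 2.
Augment Res→P2→J3→Out: bottleneck 6, flow now 8.
Augment Res→P1→J7→Out: bottleneck 3, flow now 11.
No augmenting path remains; maximum flow = 11.
In the residual graph, reachable from Res: {Res, P2, P1, J3}.
Min-cut edges: P2→J7 (2), P1→J7 (3), J3→Out (6); capacity 2 + 3 + 6 = 11.
This cut is saturated, so no flow can exceed 11.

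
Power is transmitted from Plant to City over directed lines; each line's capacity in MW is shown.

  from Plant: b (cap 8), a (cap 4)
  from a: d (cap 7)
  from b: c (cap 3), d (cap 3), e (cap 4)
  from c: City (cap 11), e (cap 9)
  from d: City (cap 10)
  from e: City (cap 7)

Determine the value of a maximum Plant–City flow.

12

Augment Plant→a→d→City: bottleneck 4, flow now 4.
Augment Plant→b→c→City: bottleneck 3, flow now 7.
Augment Plant→b→d→City: bottleneck 3, flow now 10.
Augment Plant→b→e→City: bottleneck 2, flow now 12.
No augmenting path remains; maximum flow = 12.
In the residual graph, reachable from Plant: {Plant}.
Min-cut edges: Plant→a (4), Plant→b (8); capacity 4 + 8 = 12.
This cut is saturated, so no flow can exceed 12.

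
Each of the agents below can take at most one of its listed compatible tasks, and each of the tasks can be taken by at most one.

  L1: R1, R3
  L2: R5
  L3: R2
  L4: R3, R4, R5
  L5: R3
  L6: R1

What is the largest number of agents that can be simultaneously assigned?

5

Unit-capacity flow: source→left, listed edges, right→sink; max matching = max flow.
Augmenting path L1→R1 (+1); matched 1.
Augmenting path L2→R5 (+1); matched 2.
Augmenting path L3→R2 (+1); matched 3.
Augmenting path L4→R3 (+1); matched 4.
Augmenting path L5→R3→L4→R4 (+1); matched 5.
No augmenting path remains; maximum matching = 5.
König certificate: {L2, L3, L4, R1, R3} is a vertex cover of size 5 (every listed pair touches it), so no matching can be larger.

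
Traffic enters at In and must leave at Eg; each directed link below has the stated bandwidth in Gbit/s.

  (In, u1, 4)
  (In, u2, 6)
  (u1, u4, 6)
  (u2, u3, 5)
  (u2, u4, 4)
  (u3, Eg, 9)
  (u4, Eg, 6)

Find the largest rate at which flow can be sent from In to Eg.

10

Augment In→u1→u4→Eg: bottleneck 4, flow now 4.
Augment In→u2→u3→Eg: bottleneck 5, flow now 9.
Augment In→u2→u4→Eg: bottleneck 1, flow now 10.
No augmenting path remains; maximum flow = 10.
In the residual graph, reachable from In: {In}.
Min-cut edges: In→u1 (4), In→u2 (6); capacity 4 + 6 = 10.
This cut is saturated, so no flow can exceed 10.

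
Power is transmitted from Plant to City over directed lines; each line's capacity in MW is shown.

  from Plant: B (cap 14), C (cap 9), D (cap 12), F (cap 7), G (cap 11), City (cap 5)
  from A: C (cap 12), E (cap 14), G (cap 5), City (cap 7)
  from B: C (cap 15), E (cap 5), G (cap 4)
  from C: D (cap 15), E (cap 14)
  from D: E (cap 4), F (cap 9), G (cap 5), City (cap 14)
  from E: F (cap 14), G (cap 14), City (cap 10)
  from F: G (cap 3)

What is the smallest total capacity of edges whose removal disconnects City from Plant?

29

Augment Plant→City: bottleneck 5, flow now 5.
Augment Plant→D→City: bottleneck 12, flow now 17.
Augment Plant→B→E→City: bottleneck 5, flow now 22.
Augment Plant→C→D→City: bottleneck 2, flow now 24.
Augment Plant→C→E→City: bottleneck 5, flow now 29.
No augmenting path remains; maximum flow = 29.
By max-flow min-cut, the minimum cut capacity equals the max flow.
In the residual graph, reachable from Plant: {Plant, B, C, D, E, F, G}.
Min-cut edges: Plant→City (5), D→City (14), E→City (10); capacity 5 + 14 + 10 = 29.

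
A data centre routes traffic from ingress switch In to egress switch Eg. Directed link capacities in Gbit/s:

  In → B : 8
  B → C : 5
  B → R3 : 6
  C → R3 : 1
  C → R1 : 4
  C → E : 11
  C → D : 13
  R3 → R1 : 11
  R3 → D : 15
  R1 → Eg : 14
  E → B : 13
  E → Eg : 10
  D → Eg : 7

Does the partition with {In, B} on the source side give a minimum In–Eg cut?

Given cut capacity: 5 + 6 = 11.
Augment In→B→C→R1→Eg: bottleneck 4, flow now 4.
Augment In→B→C→E→Eg: bottleneck 1, flow now 5.
Augment In→B→R3→R1→Eg: bottleneck 3, flow now 8.
No augmenting path remains; maximum flow = 8.
In the residual graph, reachable from In: {In}.
Min-cut edges: In→B (8); capacity 8 = 8.
Cut capacity 11 exceeds the max flow 8, so it is not minimum.

No — its capacity is 11, but the minimum cut has capacity 8.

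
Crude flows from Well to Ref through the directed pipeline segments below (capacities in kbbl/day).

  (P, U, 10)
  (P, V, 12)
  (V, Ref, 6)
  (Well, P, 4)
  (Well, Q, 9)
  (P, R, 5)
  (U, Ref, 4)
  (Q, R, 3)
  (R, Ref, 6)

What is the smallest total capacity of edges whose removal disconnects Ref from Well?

7

Augment Well→P→R→Ref: bottleneck 4, flow now 4.
Augment Well→Q→R→Ref: bottleneck 2, flow now 6.
Augment Well→Q→R→P→U→Ref: bottleneck 1, flow now 7. (uses reverse residual edge)
No augmenting path remains; maximum flow = 7.
By max-flow min-cut, the minimum cut capacity equals the max flow.
In the residual graph, reachable from Well: {Well, Q}.
Min-cut edges: Well→P (4), Q→R (3); capacity 4 + 3 = 7.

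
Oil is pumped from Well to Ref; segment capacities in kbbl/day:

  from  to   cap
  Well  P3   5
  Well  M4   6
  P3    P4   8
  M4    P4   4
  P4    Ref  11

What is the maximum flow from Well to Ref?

Augment Well→P3→P4→Ref: bottleneck 5, flow now 5.
Augment Well→M4→P4→Ref: bottleneck 4, flow now 9.
No augmenting path remains; maximum flow = 9.
In the residual graph, reachable from Well: {Well, M4}.
Min-cut edges: Well→P3 (5), M4→P4 (4); capacity 5 + 4 = 9.
This cut is saturated, so no flow can exceed 9.

9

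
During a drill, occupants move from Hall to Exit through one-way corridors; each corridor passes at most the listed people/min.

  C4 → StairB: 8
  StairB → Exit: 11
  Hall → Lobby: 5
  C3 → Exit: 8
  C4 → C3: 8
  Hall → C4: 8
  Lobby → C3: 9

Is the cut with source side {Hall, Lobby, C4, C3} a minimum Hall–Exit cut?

Given cut capacity: 8 + 8 = 16.
Augment Hall→Lobby→C3→Exit: bottleneck 5, flow now 5.
Augment Hall→C4→C3→Exit: bottleneck 3, flow now 8.
Augment Hall→C4→StairB→Exit: bottleneck 5, flow now 13.
No augmenting path remains; maximum flow = 13.
In the residual graph, reachable from Hall: {Hall}.
Min-cut edges: Hall→Lobby (5), Hall→C4 (8); capacity 5 + 8 = 13.
Cut capacity 16 exceeds the max flow 13, so it is not minimum.

No — its capacity is 16, but the minimum cut has capacity 13.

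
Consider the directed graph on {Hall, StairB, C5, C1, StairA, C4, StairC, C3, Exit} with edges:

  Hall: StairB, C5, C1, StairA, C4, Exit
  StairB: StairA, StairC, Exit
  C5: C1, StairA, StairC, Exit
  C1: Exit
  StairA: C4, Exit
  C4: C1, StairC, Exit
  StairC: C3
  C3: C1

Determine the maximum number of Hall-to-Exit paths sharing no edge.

6

Assign every edge capacity 1; by Menger, the answer equals the max flow.
Path Hall→Exit (+1); total 1.
Path Hall→StairB→Exit (+1); total 2.
Path Hall→C5→Exit (+1); total 3.
Path Hall→C1→Exit (+1); total 4.
Path Hall→StairA→Exit (+1); total 5.
Path Hall→C4→Exit (+1); total 6.
No residual Hall→Exit path; max flow = 6.
Certifying cut of size 6: {Hall→C1, Hall→C4, Hall→C5, Hall→Exit, Hall→StairA, Hall→StairB}.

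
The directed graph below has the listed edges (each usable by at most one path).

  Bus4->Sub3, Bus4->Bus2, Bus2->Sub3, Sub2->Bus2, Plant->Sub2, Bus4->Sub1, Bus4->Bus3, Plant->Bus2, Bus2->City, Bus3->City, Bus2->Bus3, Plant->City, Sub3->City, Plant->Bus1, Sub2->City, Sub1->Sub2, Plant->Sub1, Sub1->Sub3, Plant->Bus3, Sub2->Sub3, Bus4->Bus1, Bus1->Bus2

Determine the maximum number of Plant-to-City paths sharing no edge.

Assign every edge capacity 1; by Menger, the answer equals the max flow.
Path Plant→City (+1); total 1.
Path Plant→Bus3→City (+1); total 2.
Path Plant→Sub2→City (+1); total 3.
Path Plant→Bus2→City (+1); total 4.
Path Plant→Sub1→Sub3→City (+1); total 5.
No residual Plant→City path; max flow = 5.
Certifying cut of size 5: {Bus2→City, Bus3→City, Plant→City, Sub2→City, Sub3→City}.

5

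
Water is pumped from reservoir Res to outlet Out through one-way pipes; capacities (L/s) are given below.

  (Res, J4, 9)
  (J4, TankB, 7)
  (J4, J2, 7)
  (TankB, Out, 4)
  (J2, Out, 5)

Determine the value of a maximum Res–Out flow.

9

Augment Res→J4→TankB→Out: bottleneck 4, flow now 4.
Augment Res→J4→J2→Out: bottleneck 5, flow now 9.
No augmenting path remains; maximum flow = 9.
In the residual graph, reachable from Res: {Res}.
Min-cut edges: Res→J4 (9); capacity 9 = 9.
This cut is saturated, so no flow can exceed 9.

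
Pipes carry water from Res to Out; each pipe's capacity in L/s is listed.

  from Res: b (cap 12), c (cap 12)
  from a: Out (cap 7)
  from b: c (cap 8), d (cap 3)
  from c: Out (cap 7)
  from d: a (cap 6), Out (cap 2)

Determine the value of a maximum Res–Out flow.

Augment Res→c→Out: bottleneck 7, flow now 7.
Augment Res→b→d→Out: bottleneck 2, flow now 9.
Augment Res→b→d→a→Out: bottleneck 1, flow now 10.
No augmenting path remains; maximum flow = 10.
In the residual graph, reachable from Res: {Res, b, c}.
Min-cut edges: b→d (3), c→Out (7); capacity 3 + 7 = 10.
This cut is saturated, so no flow can exceed 10.

10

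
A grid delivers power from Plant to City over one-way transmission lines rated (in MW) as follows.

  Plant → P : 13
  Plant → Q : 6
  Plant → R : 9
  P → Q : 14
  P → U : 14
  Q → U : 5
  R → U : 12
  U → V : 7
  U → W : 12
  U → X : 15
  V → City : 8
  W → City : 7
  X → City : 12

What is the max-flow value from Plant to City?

Augment Plant→P→U→V→City: bottleneck 7, flow now 7.
Augment Plant→P→U→W→City: bottleneck 6, flow now 13.
Augment Plant→Q→U→W→City: bottleneck 1, flow now 14.
Augment Plant→Q→U→X→City: bottleneck 4, flow now 18.
Augment Plant→R→U→X→City: bottleneck 8, flow now 26.
No augmenting path remains; maximum flow = 26.
In the residual graph, reachable from Plant: {Plant, P, Q, R, U, W, X}.
Min-cut edges: U→V (7), W→City (7), X→City (12); capacity 7 + 7 + 12 = 26.
This cut is saturated, so no flow can exceed 26.

26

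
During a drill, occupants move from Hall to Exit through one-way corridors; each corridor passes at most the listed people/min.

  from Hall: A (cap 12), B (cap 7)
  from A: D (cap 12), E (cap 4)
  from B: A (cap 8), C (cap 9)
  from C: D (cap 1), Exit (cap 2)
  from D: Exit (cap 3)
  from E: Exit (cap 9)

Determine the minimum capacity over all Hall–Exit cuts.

9

Augment Hall→A→D→Exit: bottleneck 3, flow now 3.
Augment Hall→A→E→Exit: bottleneck 4, flow now 7.
Augment Hall→B→C→Exit: bottleneck 2, flow now 9.
No augmenting path remains; maximum flow = 9.
By max-flow min-cut, the minimum cut capacity equals the max flow.
In the residual graph, reachable from Hall: {Hall, A, B, C, D}.
Min-cut edges: A→E (4), C→Exit (2), D→Exit (3); capacity 4 + 2 + 3 = 9.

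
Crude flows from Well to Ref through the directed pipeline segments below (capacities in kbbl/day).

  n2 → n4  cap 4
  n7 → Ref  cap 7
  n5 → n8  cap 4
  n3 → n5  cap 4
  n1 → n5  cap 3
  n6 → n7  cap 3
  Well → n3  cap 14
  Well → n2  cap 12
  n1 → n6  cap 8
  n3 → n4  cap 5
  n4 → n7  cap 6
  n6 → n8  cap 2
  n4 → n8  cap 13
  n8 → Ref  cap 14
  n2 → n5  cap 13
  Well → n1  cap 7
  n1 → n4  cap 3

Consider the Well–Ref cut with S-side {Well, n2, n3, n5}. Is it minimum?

Given cut capacity: 7 + 4 + 5 + 4 = 20.
Augment Well→n1→n4→n7→Ref: bottleneck 3, flow now 3.
Augment Well→n1→n5→n8→Ref: bottleneck 3, flow now 6.
Augment Well→n1→n6→n7→Ref: bottleneck 1, flow now 7.
Augment Well→n2→n4→n7→Ref: bottleneck 3, flow now 10.
Augment Well→n2→n4→n8→Ref: bottleneck 1, flow now 11.
Augment Well→n2→n5→n8→Ref: bottleneck 1, flow now 12.
Augment Well→n3→n4→n8→Ref: bottleneck 5, flow now 17.
Augment Well→n2→n5→n1→n6→n8→Ref: bottleneck 2, flow now 19. (uses reverse residual edge)
Augment Well→n2→n5→n1→n6→n7→n4→n8→Ref: bottleneck 1, flow now 20. (uses reverse residual edge)
No augmenting path remains; maximum flow = 20.
Cut capacity 20 equals the max flow, so it is a minimum cut.

Yes — it is a minimum cut (capacity 20).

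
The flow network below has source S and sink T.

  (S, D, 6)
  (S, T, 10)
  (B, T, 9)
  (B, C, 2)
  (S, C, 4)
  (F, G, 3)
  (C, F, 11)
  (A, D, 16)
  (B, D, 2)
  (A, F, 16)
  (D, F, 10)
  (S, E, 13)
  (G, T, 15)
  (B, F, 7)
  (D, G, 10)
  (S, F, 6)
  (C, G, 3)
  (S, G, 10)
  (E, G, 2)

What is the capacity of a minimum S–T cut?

Augment S→T: bottleneck 10, flow now 10.
Augment S→G→T: bottleneck 10, flow now 20.
Augment S→C→G→T: bottleneck 3, flow now 23.
Augment S→D→G→T: bottleneck 2, flow now 25.
No augmenting path remains; maximum flow = 25.
By max-flow min-cut, the minimum cut capacity equals the max flow.
In the residual graph, reachable from S: {S, C, D, E, F, G}.
Min-cut edges: S→T (10), G→T (15); capacity 10 + 15 = 25.

25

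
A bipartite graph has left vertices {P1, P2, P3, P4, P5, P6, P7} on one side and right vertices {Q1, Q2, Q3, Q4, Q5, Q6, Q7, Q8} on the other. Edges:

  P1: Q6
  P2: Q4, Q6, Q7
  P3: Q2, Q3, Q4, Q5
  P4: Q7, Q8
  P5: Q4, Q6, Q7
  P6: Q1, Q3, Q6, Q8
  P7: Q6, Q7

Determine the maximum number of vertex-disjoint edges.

6

Unit-capacity flow: source→left, listed edges, right→sink; max matching = max flow.
Augmenting path P1→Q6 (+1); matched 1.
Augmenting path P2→Q4 (+1); matched 2.
Augmenting path P3→Q2 (+1); matched 3.
Augmenting path P4→Q7 (+1); matched 4.
Augmenting path P6→Q1 (+1); matched 5.
Augmenting path P5→Q7→P4→Q8 (+1); matched 6.
No augmenting path remains; maximum matching = 6.
König certificate: {P3, P4, P6, Q4, Q6, Q7} is a vertex cover of size 6 (every listed pair touches it), so no matching can be larger.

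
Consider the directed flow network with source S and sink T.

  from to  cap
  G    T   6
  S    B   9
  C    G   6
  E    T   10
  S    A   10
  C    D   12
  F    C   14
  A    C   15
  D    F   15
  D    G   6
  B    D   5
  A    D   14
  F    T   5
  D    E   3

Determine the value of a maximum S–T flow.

14

Augment S→A→C→G→T: bottleneck 6, flow now 6.
Augment S→A→D→E→T: bottleneck 3, flow now 9.
Augment S→A→D→F→T: bottleneck 1, flow now 10.
Augment S→B→D→F→T: bottleneck 4, flow now 14.
No augmenting path remains; maximum flow = 14.
In the residual graph, reachable from S: {S, A, B, C, D, F, G}.
Min-cut edges: D→E (3), F→T (5), G→T (6); capacity 3 + 5 + 6 = 14.
This cut is saturated, so no flow can exceed 14.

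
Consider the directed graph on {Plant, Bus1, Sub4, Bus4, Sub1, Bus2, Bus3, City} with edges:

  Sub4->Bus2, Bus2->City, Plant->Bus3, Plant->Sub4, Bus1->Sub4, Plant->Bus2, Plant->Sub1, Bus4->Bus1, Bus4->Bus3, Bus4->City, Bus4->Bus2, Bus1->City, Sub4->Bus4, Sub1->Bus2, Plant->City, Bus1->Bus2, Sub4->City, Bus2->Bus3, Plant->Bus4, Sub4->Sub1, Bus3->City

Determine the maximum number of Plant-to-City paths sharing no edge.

5

Assign every edge capacity 1; by Menger, the answer equals the max flow.
Path Plant→City (+1); total 1.
Path Plant→Sub4→City (+1); total 2.
Path Plant→Bus4→City (+1); total 3.
Path Plant→Bus2→City (+1); total 4.
Path Plant→Bus3→City (+1); total 5.
No residual Plant→City path; max flow = 5.
Certifying cut of size 5: {Bus2→City, Bus3→City, Plant→Bus4, Plant→City, Plant→Sub4}.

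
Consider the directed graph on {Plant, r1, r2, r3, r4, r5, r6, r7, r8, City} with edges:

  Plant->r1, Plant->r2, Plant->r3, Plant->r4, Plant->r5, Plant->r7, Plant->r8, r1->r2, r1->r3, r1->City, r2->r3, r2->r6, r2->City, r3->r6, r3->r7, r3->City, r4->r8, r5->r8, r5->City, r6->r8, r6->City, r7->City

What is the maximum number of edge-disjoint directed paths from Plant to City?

Assign every edge capacity 1; by Menger, the answer equals the max flow.
Path Plant→r1→City (+1); total 1.
Path Plant→r2→City (+1); total 2.
Path Plant→r3→City (+1); total 3.
Path Plant→r5→City (+1); total 4.
Path Plant→r7→City (+1); total 5.
No residual Plant→City path; max flow = 5.
Certifying cut of size 5: {Plant→r1, Plant→r2, Plant→r3, Plant→r5, Plant→r7}.

5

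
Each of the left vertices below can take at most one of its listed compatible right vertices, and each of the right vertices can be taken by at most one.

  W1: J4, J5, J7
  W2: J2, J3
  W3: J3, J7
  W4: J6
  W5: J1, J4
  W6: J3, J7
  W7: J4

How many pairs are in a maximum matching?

7

Unit-capacity flow: source→left, listed edges, right→sink; max matching = max flow.
Augmenting path W1→J4 (+1); matched 1.
Augmenting path W2→J2 (+1); matched 2.
Augmenting path W3→J3 (+1); matched 3.
Augmenting path W4→J6 (+1); matched 4.
Augmenting path W5→J1 (+1); matched 5.
Augmenting path W6→J7 (+1); matched 6.
Augmenting path W7→J4→W1→J5 (+1); matched 7.
No augmenting path remains; maximum matching = 7.
König certificate: {W1, W2, W3, W4, W5, W6, W7} is a vertex cover of size 7 (every listed pair touches it), so no matching can be larger.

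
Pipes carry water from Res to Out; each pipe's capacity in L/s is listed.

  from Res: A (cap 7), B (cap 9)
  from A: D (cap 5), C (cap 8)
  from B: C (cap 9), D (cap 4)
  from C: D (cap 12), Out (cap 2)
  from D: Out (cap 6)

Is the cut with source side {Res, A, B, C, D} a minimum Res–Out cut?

Yes — it is a minimum cut (capacity 8).

Given cut capacity: 2 + 6 = 8.
Augment Res→A→C→Out: bottleneck 2, flow now 2.
Augment Res→A→D→Out: bottleneck 5, flow now 7.
Augment Res→B→D→Out: bottleneck 1, flow now 8.
No augmenting path remains; maximum flow = 8.
Cut capacity 8 equals the max flow, so it is a minimum cut.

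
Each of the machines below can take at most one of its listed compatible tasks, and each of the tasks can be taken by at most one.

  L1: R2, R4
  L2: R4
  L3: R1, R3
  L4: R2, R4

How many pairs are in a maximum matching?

3

Unit-capacity flow: source→left, listed edges, right→sink; max matching = max flow.
Augmenting path L1→R2 (+1); matched 1.
Augmenting path L2→R4 (+1); matched 2.
Augmenting path L3→R1 (+1); matched 3.
No augmenting path remains; maximum matching = 3.
König certificate: {L3, R2, R4} is a vertex cover of size 3 (every listed pair touches it), so no matching can be larger.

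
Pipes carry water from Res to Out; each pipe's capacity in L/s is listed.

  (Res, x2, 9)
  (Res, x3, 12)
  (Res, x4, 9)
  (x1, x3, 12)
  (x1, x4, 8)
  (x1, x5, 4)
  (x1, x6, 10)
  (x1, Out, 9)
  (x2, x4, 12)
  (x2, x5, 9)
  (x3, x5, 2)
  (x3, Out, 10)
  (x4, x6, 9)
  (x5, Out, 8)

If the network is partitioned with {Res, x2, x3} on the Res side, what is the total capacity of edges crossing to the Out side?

42

Edges leaving {Res, x2, x3}: Res→x4 (9), x2→x4 (12), x2→x5 (9), x3→x5 (2), x3→Out (10).
Cut capacity = 9 + 12 + 9 + 2 + 10 = 42.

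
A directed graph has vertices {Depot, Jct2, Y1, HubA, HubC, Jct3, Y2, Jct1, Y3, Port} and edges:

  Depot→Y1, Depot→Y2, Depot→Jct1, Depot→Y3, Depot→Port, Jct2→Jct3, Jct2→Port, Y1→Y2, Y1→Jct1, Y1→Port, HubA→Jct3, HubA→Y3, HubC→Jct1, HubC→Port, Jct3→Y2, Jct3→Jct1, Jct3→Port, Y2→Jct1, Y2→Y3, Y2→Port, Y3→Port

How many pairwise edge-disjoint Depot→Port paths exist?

Assign every edge capacity 1; by Menger, the answer equals the max flow.
Path Depot→Port (+1); total 1.
Path Depot→Y1→Port (+1); total 2.
Path Depot→Y2→Port (+1); total 3.
Path Depot→Y3→Port (+1); total 4.
No residual Depot→Port path; max flow = 4.
Certifying cut of size 4: {Depot→Port, Depot→Y1, Depot→Y2, Depot→Y3}.

4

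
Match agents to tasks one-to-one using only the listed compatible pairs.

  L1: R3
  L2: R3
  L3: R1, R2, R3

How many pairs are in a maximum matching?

2

Unit-capacity flow: source→left, listed edges, right→sink; max matching = max flow.
Augmenting path L1→R3 (+1); matched 1.
Augmenting path L3→R1 (+1); matched 2.
No augmenting path remains; maximum matching = 2.
König certificate: {L3, R3} is a vertex cover of size 2 (every listed pair touches it), so no matching can be larger.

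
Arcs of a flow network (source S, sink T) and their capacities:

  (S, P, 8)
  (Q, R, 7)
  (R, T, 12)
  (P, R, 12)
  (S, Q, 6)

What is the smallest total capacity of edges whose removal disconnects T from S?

12

Augment S→P→R→T: bottleneck 8, flow now 8.
Augment S→Q→R→T: bottleneck 4, flow now 12.
No augmenting path remains; maximum flow = 12.
By max-flow min-cut, the minimum cut capacity equals the max flow.
In the residual graph, reachable from S: {S, P, Q, R}.
Min-cut edges: R→T (12); capacity 12 = 12.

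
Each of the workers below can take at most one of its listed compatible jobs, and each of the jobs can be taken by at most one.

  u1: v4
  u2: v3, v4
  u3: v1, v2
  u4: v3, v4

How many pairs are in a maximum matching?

Unit-capacity flow: source→left, listed edges, right→sink; max matching = max flow.
Augmenting path u1→v4 (+1); matched 1.
Augmenting path u2→v3 (+1); matched 2.
Augmenting path u3→v1 (+1); matched 3.
No augmenting path remains; maximum matching = 3.
König certificate: {u3, v3, v4} is a vertex cover of size 3 (every listed pair touches it), so no matching can be larger.

3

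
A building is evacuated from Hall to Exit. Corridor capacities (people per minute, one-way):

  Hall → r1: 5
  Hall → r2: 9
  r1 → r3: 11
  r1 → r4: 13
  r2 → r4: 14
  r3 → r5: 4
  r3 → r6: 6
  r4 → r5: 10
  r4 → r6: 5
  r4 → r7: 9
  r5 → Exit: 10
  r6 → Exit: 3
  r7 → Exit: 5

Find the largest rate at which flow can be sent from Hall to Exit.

14

Augment Hall→r1→r3→r5→Exit: bottleneck 4, flow now 4.
Augment Hall→r1→r3→r6→Exit: bottleneck 1, flow now 5.
Augment Hall→r2→r4→r5→Exit: bottleneck 6, flow now 11.
Augment Hall→r2→r4→r6→Exit: bottleneck 2, flow now 13.
Augment Hall→r2→r4→r7→Exit: bottleneck 1, flow now 14.
No augmenting path remains; maximum flow = 14.
In the residual graph, reachable from Hall: {Hall}.
Min-cut edges: Hall→r1 (5), Hall→r2 (9); capacity 5 + 9 = 14.
This cut is saturated, so no flow can exceed 14.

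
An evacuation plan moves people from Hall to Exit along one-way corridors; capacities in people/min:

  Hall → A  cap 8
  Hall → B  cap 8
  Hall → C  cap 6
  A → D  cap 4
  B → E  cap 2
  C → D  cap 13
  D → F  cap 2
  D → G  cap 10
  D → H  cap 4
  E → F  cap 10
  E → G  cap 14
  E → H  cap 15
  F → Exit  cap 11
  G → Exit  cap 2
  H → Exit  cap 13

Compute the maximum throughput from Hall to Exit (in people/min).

Augment Hall→A→D→F→Exit: bottleneck 2, flow now 2.
Augment Hall→A→D→G→Exit: bottleneck 2, flow now 4.
Augment Hall→B→E→F→Exit: bottleneck 2, flow now 6.
Augment Hall→C→D→H→Exit: bottleneck 4, flow now 10.
No augmenting path remains; maximum flow = 10.
In the residual graph, reachable from Hall: {Hall, A, B, C, D, G}.
Min-cut edges: B→E (2), D→F (2), D→H (4), G→Exit (2); capacity 2 + 2 + 4 + 2 = 10.
This cut is saturated, so no flow can exceed 10.

10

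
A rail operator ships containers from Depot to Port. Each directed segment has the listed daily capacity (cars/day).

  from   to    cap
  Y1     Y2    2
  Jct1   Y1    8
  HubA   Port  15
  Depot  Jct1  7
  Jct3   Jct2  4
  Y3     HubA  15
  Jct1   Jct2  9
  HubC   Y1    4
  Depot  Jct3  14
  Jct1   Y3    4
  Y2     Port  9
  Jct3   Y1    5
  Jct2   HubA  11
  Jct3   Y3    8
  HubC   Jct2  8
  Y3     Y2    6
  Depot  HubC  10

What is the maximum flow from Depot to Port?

Augment Depot→HubC→Y1→Y2→Port: bottleneck 2, flow now 2.
Augment Depot→HubC→Jct2→HubA→Port: bottleneck 8, flow now 10.
Augment Depot→Jct1→Y3→HubA→Port: bottleneck 4, flow now 14.
Augment Depot→Jct1→Jct2→HubA→Port: bottleneck 3, flow now 17.
Augment Depot→Jct3→Y3→Y2→Port: bottleneck 6, flow now 23.
No augmenting path remains; maximum flow = 23.
In the residual graph, reachable from Depot: {Depot, HubC, Jct1, Jct3, Y3, Y1, Jct2, HubA}.
Min-cut edges: Y3→Y2 (6), Y1→Y2 (2), HubA→Port (15); capacity 6 + 2 + 15 = 23.
This cut is saturated, so no flow can exceed 23.

23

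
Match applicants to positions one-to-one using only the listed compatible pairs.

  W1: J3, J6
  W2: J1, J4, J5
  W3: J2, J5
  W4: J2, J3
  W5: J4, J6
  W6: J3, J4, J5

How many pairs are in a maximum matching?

6

Unit-capacity flow: source→left, listed edges, right→sink; max matching = max flow.
Augmenting path W1→J3 (+1); matched 1.
Augmenting path W2→J1 (+1); matched 2.
Augmenting path W3→J2 (+1); matched 3.
Augmenting path W5→J4 (+1); matched 4.
Augmenting path W6→J5 (+1); matched 5.
Augmenting path W4→J3→W1→J6 (+1); matched 6.
No augmenting path remains; maximum matching = 6.
König certificate: {W1, W2, W3, W4, W5, W6} is a vertex cover of size 6 (every listed pair touches it), so no matching can be larger.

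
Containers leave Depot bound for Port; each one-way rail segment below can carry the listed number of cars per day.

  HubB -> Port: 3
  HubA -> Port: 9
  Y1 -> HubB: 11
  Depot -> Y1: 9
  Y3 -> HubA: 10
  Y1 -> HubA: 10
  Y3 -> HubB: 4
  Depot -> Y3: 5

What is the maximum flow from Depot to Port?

12

Augment Depot→Y3→HubB→Port: bottleneck 3, flow now 3.
Augment Depot→Y3→HubA→Port: bottleneck 2, flow now 5.
Augment Depot→Y1→HubA→Port: bottleneck 7, flow now 12.
No augmenting path remains; maximum flow = 12.
In the residual graph, reachable from Depot: {Depot, Y3, Y1, HubB, HubA}.
Min-cut edges: HubB→Port (3), HubA→Port (9); capacity 3 + 9 = 12.
This cut is saturated, so no flow can exceed 12.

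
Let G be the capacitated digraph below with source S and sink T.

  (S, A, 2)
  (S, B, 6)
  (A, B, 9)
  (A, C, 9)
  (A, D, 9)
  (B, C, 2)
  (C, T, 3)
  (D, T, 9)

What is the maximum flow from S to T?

4

Augment S→A→C→T: bottleneck 2, flow now 2.
Augment S→B→C→T: bottleneck 1, flow now 3.
Augment S→B→C→A→D→T: bottleneck 1, flow now 4. (uses reverse residual edge)
No augmenting path remains; maximum flow = 4.
In the residual graph, reachable from S: {S, B}.
Min-cut edges: S→A (2), B→C (2); capacity 2 + 2 = 4.
This cut is saturated, so no flow can exceed 4.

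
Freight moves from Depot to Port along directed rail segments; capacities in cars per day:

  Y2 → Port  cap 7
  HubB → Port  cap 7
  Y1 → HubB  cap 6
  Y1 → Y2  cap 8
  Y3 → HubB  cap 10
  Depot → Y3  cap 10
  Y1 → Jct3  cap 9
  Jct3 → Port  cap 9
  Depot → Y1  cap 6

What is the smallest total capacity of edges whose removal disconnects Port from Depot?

13

Augment Depot→Y1→HubB→Port: bottleneck 6, flow now 6.
Augment Depot→Y3→HubB→Port: bottleneck 1, flow now 7.
Augment Depot→Y3→HubB→Y1→Y2→Port: bottleneck 6, flow now 13. (uses reverse residual edge)
No augmenting path remains; maximum flow = 13.
By max-flow min-cut, the minimum cut capacity equals the max flow.
In the residual graph, reachable from Depot: {Depot, Y3, HubB}.
Min-cut edges: Depot→Y1 (6), HubB→Port (7); capacity 6 + 7 = 13.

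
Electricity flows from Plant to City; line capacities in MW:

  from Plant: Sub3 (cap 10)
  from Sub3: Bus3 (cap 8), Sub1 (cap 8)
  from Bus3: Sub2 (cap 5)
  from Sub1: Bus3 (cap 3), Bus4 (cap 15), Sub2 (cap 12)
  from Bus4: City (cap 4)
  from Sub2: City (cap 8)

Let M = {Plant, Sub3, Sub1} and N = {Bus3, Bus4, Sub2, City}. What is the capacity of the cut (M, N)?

38

Edges leaving {Plant, Sub3, Sub1}: Sub3→Bus3 (8), Sub1→Bus3 (3), Sub1→Bus4 (15), Sub1→Sub2 (12).
Cut capacity = 8 + 3 + 15 + 12 = 38.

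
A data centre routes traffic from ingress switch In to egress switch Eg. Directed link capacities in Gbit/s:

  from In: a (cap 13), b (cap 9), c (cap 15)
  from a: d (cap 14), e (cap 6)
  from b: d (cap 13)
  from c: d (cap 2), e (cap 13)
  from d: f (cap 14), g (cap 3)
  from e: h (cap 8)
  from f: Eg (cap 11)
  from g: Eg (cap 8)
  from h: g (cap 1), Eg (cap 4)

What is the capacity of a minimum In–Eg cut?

Augment In→a→d→f→Eg: bottleneck 11, flow now 11.
Augment In→a→d→g→Eg: bottleneck 2, flow now 13.
Augment In→b→d→g→Eg: bottleneck 1, flow now 14.
Augment In→c→e→h→Eg: bottleneck 4, flow now 18.
Augment In→c→e→h→g→Eg: bottleneck 1, flow now 19.
No augmenting path remains; maximum flow = 19.
By max-flow min-cut, the minimum cut capacity equals the max flow.
In the residual graph, reachable from In: {In, a, b, c, d, e, f, h}.
Min-cut edges: d→g (3), f→Eg (11), h→g (1), h→Eg (4); capacity 3 + 11 + 1 + 4 = 19.

19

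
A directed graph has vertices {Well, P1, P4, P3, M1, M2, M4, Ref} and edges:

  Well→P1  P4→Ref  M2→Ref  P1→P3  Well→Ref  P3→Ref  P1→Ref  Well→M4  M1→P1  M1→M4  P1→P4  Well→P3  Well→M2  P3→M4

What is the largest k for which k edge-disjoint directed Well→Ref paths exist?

Assign every edge capacity 1; by Menger, the answer equals the max flow.
Path Well→Ref (+1); total 1.
Path Well→P1→Ref (+1); total 2.
Path Well→P3→Ref (+1); total 3.
Path Well→M2→Ref (+1); total 4.
No residual Well→Ref path; max flow = 4.
Certifying cut of size 4: {Well→M2, Well→P1, Well→P3, Well→Ref}.

4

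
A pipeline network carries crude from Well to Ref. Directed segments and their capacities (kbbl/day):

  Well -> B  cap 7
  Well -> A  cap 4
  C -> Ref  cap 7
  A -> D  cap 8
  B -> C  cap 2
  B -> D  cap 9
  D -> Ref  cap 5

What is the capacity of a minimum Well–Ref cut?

Augment Well→A→D→Ref: bottleneck 4, flow now 4.
Augment Well→B→C→Ref: bottleneck 2, flow now 6.
Augment Well→B→D→Ref: bottleneck 1, flow now 7.
No augmenting path remains; maximum flow = 7.
By max-flow min-cut, the minimum cut capacity equals the max flow.
In the residual graph, reachable from Well: {Well, A, B, D}.
Min-cut edges: B→C (2), D→Ref (5); capacity 2 + 5 = 7.

7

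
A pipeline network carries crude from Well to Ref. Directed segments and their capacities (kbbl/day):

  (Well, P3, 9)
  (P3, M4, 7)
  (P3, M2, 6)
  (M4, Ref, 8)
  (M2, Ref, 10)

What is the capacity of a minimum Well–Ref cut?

Augment Well→P3→M4→Ref: bottleneck 7, flow now 7.
Augment Well→P3→M2→Ref: bottleneck 2, flow now 9.
No augmenting path remains; maximum flow = 9.
By max-flow min-cut, the minimum cut capacity equals the max flow.
In the residual graph, reachable from Well: {Well}.
Min-cut edges: Well→P3 (9); capacity 9 = 9.

9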